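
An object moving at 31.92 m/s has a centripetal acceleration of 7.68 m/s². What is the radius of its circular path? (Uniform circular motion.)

r = v²/a_c = 31.92²/7.68 = 132.67 m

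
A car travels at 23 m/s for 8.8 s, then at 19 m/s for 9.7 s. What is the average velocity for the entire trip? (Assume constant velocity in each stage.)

d₁ = v₁t₁ = 23 × 8.8 = 202.4 m
d₂ = v₂t₂ = 19 × 9.7 = 184.3 m
d_total = 386.7 m, t_total = 18.5 s
v_avg = d_total/t_total = 386.7/18.5 = 20.9 m/s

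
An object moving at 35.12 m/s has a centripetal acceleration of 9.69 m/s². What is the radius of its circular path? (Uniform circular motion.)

r = v²/a_c = 35.12²/9.69 = 127.29 m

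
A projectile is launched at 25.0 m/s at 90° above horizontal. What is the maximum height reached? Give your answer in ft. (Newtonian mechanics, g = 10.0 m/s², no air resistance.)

H = v₀² × sin²(θ) / (2g) = 25.0² × sin(90°)² / (2 × 10.0) = 625.0 × 1.0 / 20.0 = 31.25 m
H = 31.25 m / 0.3048 = 102.5 ft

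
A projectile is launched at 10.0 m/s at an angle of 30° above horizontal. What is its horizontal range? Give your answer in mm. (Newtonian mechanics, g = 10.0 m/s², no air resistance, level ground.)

R = v₀² × sin(2θ) / g = 10.0² × sin(2 × 30°) / 10.0 = 100.0 × 0.866025 / 10.0 = 8.66025 m
R = 8.66025 m / 0.001 = 8660 mm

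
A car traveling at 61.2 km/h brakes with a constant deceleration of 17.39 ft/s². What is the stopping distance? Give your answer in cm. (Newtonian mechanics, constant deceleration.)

v₀ = 61.2 km/h × 0.2777777777777778 = 17.0 m/s
a = 17.39 ft/s² × 0.3048 = 5.30047 m/s²
d = v₀² / (2a) = 17.0² / (2 × 5.30047) = 289.0 / 10.6009 = 27.2618 m
d = 27.2618 m / 0.01 = 2726 cm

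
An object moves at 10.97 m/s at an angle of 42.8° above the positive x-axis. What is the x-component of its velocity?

vₓ = v cos(θ) = 10.97 × cos(42.8°) = 8.05 m/s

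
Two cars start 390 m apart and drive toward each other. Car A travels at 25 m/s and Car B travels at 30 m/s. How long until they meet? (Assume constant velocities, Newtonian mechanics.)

Combined speed: v_combined = 25 + 30 = 55 m/s
Time to meet: t = d/v_combined = 390/55 = 7.09 s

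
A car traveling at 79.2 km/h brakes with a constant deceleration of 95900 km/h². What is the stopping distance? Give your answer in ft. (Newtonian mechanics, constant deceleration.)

v₀ = 79.2 km/h × 0.2777777777777778 = 22.0 m/s
a = 95900 km/h² × 7.716049382716049e-05 = 7.39969 m/s²
d = v₀² / (2a) = 22.0² / (2 × 7.39969) = 484.0 / 14.7994 = 32.704 m
d = 32.704 m / 0.3048 = 107.3 ft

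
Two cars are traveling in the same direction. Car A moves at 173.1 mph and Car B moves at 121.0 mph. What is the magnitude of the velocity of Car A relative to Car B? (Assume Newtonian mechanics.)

v_rel = |v_A - v_B| = |173.1 - 121.0| = 52.1 mph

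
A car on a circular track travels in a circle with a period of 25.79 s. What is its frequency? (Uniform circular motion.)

f = 1/T = 1/25.79 = 0.0388 Hz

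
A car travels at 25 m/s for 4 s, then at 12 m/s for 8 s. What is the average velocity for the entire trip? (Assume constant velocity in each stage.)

d₁ = v₁t₁ = 25 × 4 = 100 m
d₂ = v₂t₂ = 12 × 8 = 96 m
d_total = 196 m, t_total = 12 s
v_avg = d_total/t_total = 196/12 = 16.33 m/s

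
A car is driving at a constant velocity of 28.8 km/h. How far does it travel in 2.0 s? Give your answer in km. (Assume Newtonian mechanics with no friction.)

v = 28.8 km/h × 0.2777777777777778 = 8.0 m/s
d = v × t = 8.0 × 2.0 = 16.0 m
d = 16.0 m / 1000.0 = 0.016 km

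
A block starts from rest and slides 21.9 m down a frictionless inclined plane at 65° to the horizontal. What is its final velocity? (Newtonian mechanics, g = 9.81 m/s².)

a = g sin(θ) = 9.81 × sin(65°) = 8.8909 m/s²
v = √(2ad) = √(2 × 8.8909 × 21.9) = 19.73 m/s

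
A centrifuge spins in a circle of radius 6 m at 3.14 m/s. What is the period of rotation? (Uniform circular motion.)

T = 2πr/v = 2π×6/3.14 = 12.01 s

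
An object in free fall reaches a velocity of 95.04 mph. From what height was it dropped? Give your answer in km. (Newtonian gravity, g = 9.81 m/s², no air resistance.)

v = 95.04 mph × 0.44704 = 42.4867 m/s
h = v² / (2g) = 42.4867² / (2 × 9.81) = 92.0041 m
h = 92.0041 m / 1000.0 = 0.092 km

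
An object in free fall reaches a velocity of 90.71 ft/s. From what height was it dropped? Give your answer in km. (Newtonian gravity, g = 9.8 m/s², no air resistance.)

v = 90.71 ft/s × 0.3048 = 27.6484 m/s
h = v² / (2g) = 27.6484² / (2 × 9.8) = 39.0017 m
h = 39.0017 m / 1000.0 = 0.039 km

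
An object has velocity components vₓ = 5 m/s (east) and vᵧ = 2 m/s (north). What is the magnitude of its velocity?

|v| = √(vₓ² + vᵧ²) = √(5² + 2²) = √(29) = 5.39 m/s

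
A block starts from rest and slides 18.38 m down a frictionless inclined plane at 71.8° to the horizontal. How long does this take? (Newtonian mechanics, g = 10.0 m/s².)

a = g sin(θ) = 10.0 × sin(71.8°) = 9.4997 m/s²
t = √(2d/a) = √(2 × 18.38 / 9.4997) = 1.97 s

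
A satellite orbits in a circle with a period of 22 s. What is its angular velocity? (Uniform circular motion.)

ω = 2π/T = 2π/22 = 0.2856 rad/s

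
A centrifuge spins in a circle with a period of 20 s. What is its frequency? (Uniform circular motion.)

f = 1/T = 1/20 = 0.05 Hz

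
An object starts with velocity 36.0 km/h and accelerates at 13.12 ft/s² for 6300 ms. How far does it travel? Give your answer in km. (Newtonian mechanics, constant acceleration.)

v₀ = 36.0 km/h × 0.2777777777777778 = 10.0 m/s
a = 13.12 ft/s² × 0.3048 = 3.99898 m/s²
t = 6300 ms × 0.001 = 6.3 s
d = v₀ × t + ½ × a × t² = 10.0 × 6.3 + 0.5 × 3.99898 × 6.3² = 142.36 m
d = 142.36 m / 1000.0 = 0.1424 km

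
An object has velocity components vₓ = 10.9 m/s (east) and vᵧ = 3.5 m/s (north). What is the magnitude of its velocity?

|v| = √(vₓ² + vᵧ²) = √(10.9² + 3.5²) = √(131.06) = 11.45 m/s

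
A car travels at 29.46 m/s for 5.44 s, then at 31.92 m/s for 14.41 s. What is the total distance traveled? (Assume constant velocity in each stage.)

d₁ = v₁t₁ = 29.46 × 5.44 = 160.2624 m
d₂ = v₂t₂ = 31.92 × 14.41 = 459.9672 m
d_total = 160.2624 + 459.9672 = 620.23 m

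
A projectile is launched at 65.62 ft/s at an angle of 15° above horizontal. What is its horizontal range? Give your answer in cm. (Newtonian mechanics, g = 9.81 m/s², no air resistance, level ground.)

v₀ = 65.62 ft/s × 0.3048 = 20.001 m/s
R = v₀² × sin(2θ) / g = 20.001² × sin(2 × 15°) / 9.81 = 400.04 × 0.5 / 9.81 = 20.3894 m
R = 20.3894 m / 0.01 = 2039 cm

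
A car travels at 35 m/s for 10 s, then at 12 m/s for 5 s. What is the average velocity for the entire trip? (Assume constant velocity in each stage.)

d₁ = v₁t₁ = 35 × 10 = 350 m
d₂ = v₂t₂ = 12 × 5 = 60 m
d_total = 410 m, t_total = 15 s
v_avg = d_total/t_total = 410/15 = 27.33 m/s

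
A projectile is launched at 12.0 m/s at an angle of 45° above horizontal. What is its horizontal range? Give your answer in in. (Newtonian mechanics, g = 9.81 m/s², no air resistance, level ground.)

R = v₀² × sin(2θ) / g = 12.0² × sin(2 × 45°) / 9.81 = 144.0 × 1.0 / 9.81 = 14.6789 m
R = 14.6789 m / 0.0254 = 577.9 in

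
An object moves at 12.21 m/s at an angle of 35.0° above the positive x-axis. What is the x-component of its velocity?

vₓ = v cos(θ) = 12.21 × cos(35.0°) = 10.0 m/s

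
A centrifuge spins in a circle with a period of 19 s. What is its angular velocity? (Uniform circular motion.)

ω = 2π/T = 2π/19 = 0.3307 rad/s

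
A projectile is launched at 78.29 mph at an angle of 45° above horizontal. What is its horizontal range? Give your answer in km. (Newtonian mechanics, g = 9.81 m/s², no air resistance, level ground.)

v₀ = 78.29 mph × 0.44704 = 34.9988 m/s
R = v₀² × sin(2θ) / g = 34.9988² × sin(2 × 45°) / 9.81 = 1224.92 × 1.0 / 9.81 = 124.864 m
R = 124.864 m / 1000.0 = 0.1249 km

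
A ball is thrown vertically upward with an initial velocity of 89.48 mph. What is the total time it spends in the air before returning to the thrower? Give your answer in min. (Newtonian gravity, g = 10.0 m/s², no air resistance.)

v₀ = 89.48 mph × 0.44704 = 40.0011 m/s
t_total = 2 × v₀ / g = 2 × 40.0011 / 10.0 = 8.00022 s
t_total = 8.00022 s / 60.0 = 0.1333 min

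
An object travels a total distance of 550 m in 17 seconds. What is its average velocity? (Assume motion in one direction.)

v_avg = Δd / Δt = 550 / 17 = 32.35 m/s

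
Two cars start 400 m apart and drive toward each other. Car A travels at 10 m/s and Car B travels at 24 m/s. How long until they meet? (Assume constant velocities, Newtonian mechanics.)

Combined speed: v_combined = 10 + 24 = 34 m/s
Time to meet: t = d/v_combined = 400/34 = 11.76 s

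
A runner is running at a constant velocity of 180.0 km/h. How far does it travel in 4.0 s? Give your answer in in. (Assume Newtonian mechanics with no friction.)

v = 180.0 km/h × 0.2777777777777778 = 50.0 m/s
d = v × t = 50.0 × 4.0 = 200.0 m
d = 200.0 m / 0.0254 = 7874 in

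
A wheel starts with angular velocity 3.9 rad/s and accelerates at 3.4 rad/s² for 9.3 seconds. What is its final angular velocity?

ω = ω₀ + αt = 3.9 + 3.4 × 9.3 = 35.52 rad/s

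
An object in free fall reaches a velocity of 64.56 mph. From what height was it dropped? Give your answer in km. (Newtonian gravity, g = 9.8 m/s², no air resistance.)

v = 64.56 mph × 0.44704 = 28.8609 m/s
h = v² / (2g) = 28.8609² / (2 × 9.8) = 42.4975 m
h = 42.4975 m / 1000.0 = 0.0425 km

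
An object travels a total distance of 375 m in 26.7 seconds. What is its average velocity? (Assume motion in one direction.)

v_avg = Δd / Δt = 375 / 26.7 = 14.04 m/s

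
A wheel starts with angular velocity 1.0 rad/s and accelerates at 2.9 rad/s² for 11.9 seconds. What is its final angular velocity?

ω = ω₀ + αt = 1.0 + 2.9 × 11.9 = 35.51 rad/s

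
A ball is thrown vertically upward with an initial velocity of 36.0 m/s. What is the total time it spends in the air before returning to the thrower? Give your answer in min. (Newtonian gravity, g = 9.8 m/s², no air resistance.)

t_total = 2 × v₀ / g = 2 × 36.0 / 9.8 = 7.34694 s
t_total = 7.34694 s / 60.0 = 0.1224 min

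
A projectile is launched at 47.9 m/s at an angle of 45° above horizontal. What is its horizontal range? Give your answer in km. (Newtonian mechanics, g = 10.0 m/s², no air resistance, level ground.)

R = v₀² × sin(2θ) / g = 47.9² × sin(2 × 45°) / 10.0 = 2294.41 × 1.0 / 10.0 = 229.441 m
R = 229.441 m / 1000.0 = 0.2294 km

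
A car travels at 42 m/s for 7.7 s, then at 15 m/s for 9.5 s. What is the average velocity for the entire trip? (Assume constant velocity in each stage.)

d₁ = v₁t₁ = 42 × 7.7 = 323.4 m
d₂ = v₂t₂ = 15 × 9.5 = 142.5 m
d_total = 465.9 m, t_total = 17.2 s
v_avg = d_total/t_total = 465.9/17.2 = 27.09 m/s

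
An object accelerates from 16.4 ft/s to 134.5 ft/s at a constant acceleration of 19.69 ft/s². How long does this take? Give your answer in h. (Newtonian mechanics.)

v₀ = 16.4 ft/s × 0.3048 = 4.99872 m/s
v = 134.5 ft/s × 0.3048 = 40.9956 m/s
a = 19.69 ft/s² × 0.3048 = 6.00151 m/s²
t = (v - v₀) / a = (40.9956 - 4.99872) / 6.00151 = 5.99797 s
t = 5.99797 s / 3600.0 = 0.001666 h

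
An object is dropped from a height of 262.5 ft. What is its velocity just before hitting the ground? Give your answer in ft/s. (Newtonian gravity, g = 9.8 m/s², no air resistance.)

h = 262.5 ft × 0.3048 = 80.01 m
v = √(2gh) = √(2 × 9.8 × 80.01) = 39.6005 m/s
v = 39.6005 m/s / 0.3048 = 129.9 ft/s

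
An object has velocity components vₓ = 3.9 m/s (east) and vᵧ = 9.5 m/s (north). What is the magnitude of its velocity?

|v| = √(vₓ² + vᵧ²) = √(3.9² + 9.5²) = √(105.46) = 10.27 m/s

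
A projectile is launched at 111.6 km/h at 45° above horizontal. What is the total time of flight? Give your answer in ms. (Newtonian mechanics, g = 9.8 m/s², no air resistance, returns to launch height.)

v₀ = 111.6 km/h × 0.2777777777777778 = 31.0 m/s
T = 2 × v₀ × sin(θ) / g = 2 × 31.0 × sin(45°) / 9.8 = 2 × 31.0 × 0.707107 / 9.8 = 4.47353 s
T = 4.47353 s / 0.001 = 4474 ms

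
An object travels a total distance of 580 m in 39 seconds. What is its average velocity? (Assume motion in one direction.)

v_avg = Δd / Δt = 580 / 39 = 14.87 m/s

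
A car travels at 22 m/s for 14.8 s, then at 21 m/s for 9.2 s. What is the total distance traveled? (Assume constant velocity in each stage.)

d₁ = v₁t₁ = 22 × 14.8 = 325.6 m
d₂ = v₂t₂ = 21 × 9.2 = 193.2 m
d_total = 325.6 + 193.2 = 518.8 m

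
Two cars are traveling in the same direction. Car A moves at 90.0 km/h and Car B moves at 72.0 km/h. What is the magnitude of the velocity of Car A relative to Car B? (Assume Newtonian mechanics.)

v_rel = |v_A - v_B| = |90.0 - 72.0| = 18.0 km/h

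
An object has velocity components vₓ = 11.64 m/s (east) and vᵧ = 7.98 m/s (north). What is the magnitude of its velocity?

|v| = √(vₓ² + vᵧ²) = √(11.64² + 7.98²) = √(199.17) = 14.11 m/s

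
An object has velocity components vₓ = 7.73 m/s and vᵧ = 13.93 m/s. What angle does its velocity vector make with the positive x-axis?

θ = arctan(vᵧ/vₓ) = arctan(13.93/7.73) = 60.97°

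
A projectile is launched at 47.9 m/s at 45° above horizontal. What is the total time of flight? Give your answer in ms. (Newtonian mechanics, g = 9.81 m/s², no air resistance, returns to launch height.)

T = 2 × v₀ × sin(θ) / g = 2 × 47.9 × sin(45°) / 9.81 = 2 × 47.9 × 0.707107 / 9.81 = 6.90529 s
T = 6.90529 s / 0.001 = 6905 ms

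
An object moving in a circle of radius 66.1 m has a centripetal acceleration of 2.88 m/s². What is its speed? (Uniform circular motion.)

v = √(a_c × r) = √(2.88 × 66.1) = 13.8 m/s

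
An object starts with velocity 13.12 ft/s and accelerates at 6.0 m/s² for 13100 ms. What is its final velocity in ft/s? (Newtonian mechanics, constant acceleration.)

v₀ = 13.12 ft/s × 0.3048 = 3.99898 m/s
t = 13100 ms × 0.001 = 13.1 s
v = v₀ + a × t = 3.99898 + 6.0 × 13.1 = 82.599 m/s
v = 82.599 m/s / 0.3048 = 271.0 ft/s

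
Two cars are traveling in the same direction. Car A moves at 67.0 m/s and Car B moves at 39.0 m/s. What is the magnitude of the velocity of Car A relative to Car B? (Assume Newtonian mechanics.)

v_rel = |v_A - v_B| = |67.0 - 39.0| = 28.0 m/s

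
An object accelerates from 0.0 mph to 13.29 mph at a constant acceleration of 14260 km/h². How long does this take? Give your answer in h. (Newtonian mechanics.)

v₀ = 0.0 mph × 0.44704 = 0.0 m/s
v = 13.29 mph × 0.44704 = 5.94116 m/s
a = 14260 km/h² × 7.716049382716049e-05 = 1.10031 m/s²
t = (v - v₀) / a = (5.94116 - 0.0) / 1.10031 = 5.39953 s
t = 5.39953 s / 3600.0 = 0.0015 h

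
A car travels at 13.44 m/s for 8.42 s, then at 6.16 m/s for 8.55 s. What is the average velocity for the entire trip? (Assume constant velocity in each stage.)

d₁ = v₁t₁ = 13.44 × 8.42 = 113.1648 m
d₂ = v₂t₂ = 6.16 × 8.55 = 52.668 m
d_total = 165.8328 m, t_total = 16.97 s
v_avg = d_total/t_total = 165.8328/16.97 = 9.77 m/s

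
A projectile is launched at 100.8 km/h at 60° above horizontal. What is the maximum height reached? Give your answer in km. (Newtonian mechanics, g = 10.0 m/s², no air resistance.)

v₀ = 100.8 km/h × 0.2777777777777778 = 28.0 m/s
H = v₀² × sin²(θ) / (2g) = 28.0² × sin(60°)² / (2 × 10.0) = 784.0 × 0.75 / 20.0 = 29.4 m
H = 29.4 m / 1000.0 = 0.0294 km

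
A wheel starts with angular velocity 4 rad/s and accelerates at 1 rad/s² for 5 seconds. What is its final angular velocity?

ω = ω₀ + αt = 4 + 1 × 5 = 9 rad/s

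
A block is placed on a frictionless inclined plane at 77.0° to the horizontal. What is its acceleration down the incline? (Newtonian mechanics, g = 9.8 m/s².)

a = g sin(θ) = 9.8 × sin(77.0°) = 9.8 × 0.9744 = 9.55 m/s²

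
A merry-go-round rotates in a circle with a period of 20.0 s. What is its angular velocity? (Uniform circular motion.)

ω = 2π/T = 2π/20.0 = 0.3142 rad/s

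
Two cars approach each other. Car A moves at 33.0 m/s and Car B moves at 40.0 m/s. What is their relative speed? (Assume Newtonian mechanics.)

v_rel = v_A + v_B = 33.0 + 40.0 = 73.0 m/s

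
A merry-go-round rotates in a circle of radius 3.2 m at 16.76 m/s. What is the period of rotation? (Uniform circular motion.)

T = 2πr/v = 2π×3.2/16.76 = 1.2 s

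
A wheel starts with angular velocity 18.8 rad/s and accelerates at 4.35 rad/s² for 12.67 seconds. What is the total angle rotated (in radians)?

θ = ω₀t + ½αt² = 18.8×12.67 + ½×4.35×12.67² = 587.35 rad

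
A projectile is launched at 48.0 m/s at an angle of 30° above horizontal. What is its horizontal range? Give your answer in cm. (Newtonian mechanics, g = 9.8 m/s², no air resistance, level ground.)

R = v₀² × sin(2θ) / g = 48.0² × sin(2 × 30°) / 9.8 = 2304.0 × 0.866025 / 9.8 = 203.604 m
R = 203.604 m / 0.01 = 20360 cm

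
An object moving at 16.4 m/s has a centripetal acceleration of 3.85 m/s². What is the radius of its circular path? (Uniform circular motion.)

r = v²/a_c = 16.4²/3.85 = 69.86 m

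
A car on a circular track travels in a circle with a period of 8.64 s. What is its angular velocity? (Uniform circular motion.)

ω = 2π/T = 2π/8.64 = 0.7272 rad/s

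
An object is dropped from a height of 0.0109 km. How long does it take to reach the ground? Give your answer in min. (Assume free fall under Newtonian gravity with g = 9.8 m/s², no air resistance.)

h = 0.0109 km × 1000.0 = 10.9 m
t = √(2h/g) = √(2 × 10.9 / 9.8) = 1.49147 s
t = 1.49147 s / 60.0 = 0.02486 min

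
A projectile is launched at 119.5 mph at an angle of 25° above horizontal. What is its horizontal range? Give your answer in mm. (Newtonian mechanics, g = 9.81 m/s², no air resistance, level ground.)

v₀ = 119.5 mph × 0.44704 = 53.4213 m/s
R = v₀² × sin(2θ) / g = 53.4213² × sin(2 × 25°) / 9.81 = 2853.84 × 0.766044 / 9.81 = 222.851 m
R = 222.851 m / 0.001 = 222900 mm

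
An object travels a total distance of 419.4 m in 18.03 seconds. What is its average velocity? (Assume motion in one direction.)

v_avg = Δd / Δt = 419.4 / 18.03 = 23.26 m/s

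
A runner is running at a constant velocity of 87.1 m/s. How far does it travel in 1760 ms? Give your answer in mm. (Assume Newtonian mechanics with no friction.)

t = 1760 ms × 0.001 = 1.76 s
d = v × t = 87.1 × 1.76 = 153.296 m
d = 153.296 m / 0.001 = 153300 mm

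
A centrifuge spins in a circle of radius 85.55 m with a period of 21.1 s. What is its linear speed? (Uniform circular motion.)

v = 2πr/T = 2π×85.55/21.1 = 25.48 m/s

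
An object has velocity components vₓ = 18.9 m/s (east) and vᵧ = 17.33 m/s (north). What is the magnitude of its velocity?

|v| = √(vₓ² + vᵧ²) = √(18.9² + 17.33²) = √(657.5389) = 25.64 m/s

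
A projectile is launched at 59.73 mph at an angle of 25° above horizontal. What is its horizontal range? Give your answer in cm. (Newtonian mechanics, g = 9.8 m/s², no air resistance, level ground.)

v₀ = 59.73 mph × 0.44704 = 26.7017 m/s
R = v₀² × sin(2θ) / g = 26.7017² × sin(2 × 25°) / 9.8 = 712.981 × 0.766044 / 9.8 = 55.7321 m
R = 55.7321 m / 0.01 = 5573 cm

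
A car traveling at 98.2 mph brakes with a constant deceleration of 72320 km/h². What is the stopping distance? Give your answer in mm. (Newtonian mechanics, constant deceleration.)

v₀ = 98.2 mph × 0.44704 = 43.8993 m/s
a = 72320 km/h² × 7.716049382716049e-05 = 5.58025 m/s²
d = v₀² / (2a) = 43.8993² / (2 × 5.58025) = 1927.15 / 11.1605 = 172.676 m
d = 172.676 m / 0.001 = 172700 mm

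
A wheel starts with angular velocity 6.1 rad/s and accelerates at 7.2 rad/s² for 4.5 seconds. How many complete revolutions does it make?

θ = ω₀t + ½αt² = 6.1×4.5 + ½×7.2×4.5² = 100.35 rad
Total revolutions = θ/(2π) = 100.35/(2π) = 15.97
Complete revolutions = ⌊15.97⌋ = 15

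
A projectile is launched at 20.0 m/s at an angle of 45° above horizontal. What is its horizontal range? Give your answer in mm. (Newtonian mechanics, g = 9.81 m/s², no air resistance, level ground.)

R = v₀² × sin(2θ) / g = 20.0² × sin(2 × 45°) / 9.81 = 400.0 × 1.0 / 9.81 = 40.7747 m
R = 40.7747 m / 0.001 = 40770 mm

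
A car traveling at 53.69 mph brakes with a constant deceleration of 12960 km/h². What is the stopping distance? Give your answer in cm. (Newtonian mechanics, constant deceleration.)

v₀ = 53.69 mph × 0.44704 = 24.0016 m/s
a = 12960 km/h² × 7.716049382716049e-05 = 1.0 m/s²
d = v₀² / (2a) = 24.0016² / (2 × 1.0) = 576.077 / 2.0 = 288.038 m
d = 288.038 m / 0.01 = 28800 cm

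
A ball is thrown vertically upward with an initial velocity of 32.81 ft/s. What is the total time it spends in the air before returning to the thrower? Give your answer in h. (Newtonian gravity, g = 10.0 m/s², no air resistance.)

v₀ = 32.81 ft/s × 0.3048 = 10.0005 m/s
t_total = 2 × v₀ / g = 2 × 10.0005 / 10.0 = 2.0001 s
t_total = 2.0001 s / 3600.0 = 0.0005556 h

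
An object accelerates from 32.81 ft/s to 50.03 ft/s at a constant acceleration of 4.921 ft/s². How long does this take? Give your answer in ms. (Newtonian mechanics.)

v₀ = 32.81 ft/s × 0.3048 = 10.0005 m/s
v = 50.03 ft/s × 0.3048 = 15.2491 m/s
a = 4.921 ft/s² × 0.3048 = 1.49992 m/s²
t = (v - v₀) / a = (15.2491 - 10.0005) / 1.49992 = 3.49925 s
t = 3.49925 s / 0.001 = 3499 ms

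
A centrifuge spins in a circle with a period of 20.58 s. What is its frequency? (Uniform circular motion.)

f = 1/T = 1/20.58 = 0.0486 Hz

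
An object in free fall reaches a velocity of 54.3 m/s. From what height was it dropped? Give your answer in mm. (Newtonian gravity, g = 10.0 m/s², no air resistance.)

h = v² / (2g) = 54.3² / (2 × 10.0) = 147.424 m
h = 147.424 m / 0.001 = 147400 mm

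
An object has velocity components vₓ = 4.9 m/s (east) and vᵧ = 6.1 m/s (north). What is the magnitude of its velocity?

|v| = √(vₓ² + vᵧ²) = √(4.9² + 6.1²) = √(61.22) = 7.82 m/s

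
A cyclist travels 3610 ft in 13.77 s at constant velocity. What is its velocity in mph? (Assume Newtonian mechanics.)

d = 3610 ft × 0.3048 = 1100.33 m
v = d / t = 1100.33 / 13.77 = 79.9078 m/s
v = 79.9078 m/s / 0.44704 = 178.7 mph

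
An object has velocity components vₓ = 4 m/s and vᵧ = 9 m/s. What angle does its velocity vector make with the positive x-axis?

θ = arctan(vᵧ/vₓ) = arctan(9/4) = 66.04°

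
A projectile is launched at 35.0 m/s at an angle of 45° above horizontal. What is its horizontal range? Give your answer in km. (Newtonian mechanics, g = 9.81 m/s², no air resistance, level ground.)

R = v₀² × sin(2θ) / g = 35.0² × sin(2 × 45°) / 9.81 = 1225.0 × 1.0 / 9.81 = 124.873 m
R = 124.873 m / 1000.0 = 0.1249 km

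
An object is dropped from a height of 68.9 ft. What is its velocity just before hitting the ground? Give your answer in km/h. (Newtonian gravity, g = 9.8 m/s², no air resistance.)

h = 68.9 ft × 0.3048 = 21.0007 m
v = √(2gh) = √(2 × 9.8 × 21.0007) = 20.2883 m/s
v = 20.2883 m/s / 0.2777777777777778 = 73.04 km/h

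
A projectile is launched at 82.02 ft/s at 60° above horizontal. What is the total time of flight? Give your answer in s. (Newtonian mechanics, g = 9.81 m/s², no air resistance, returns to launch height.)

v₀ = 82.02 ft/s × 0.3048 = 24.9997 m/s
T = 2 × v₀ × sin(θ) / g = 2 × 24.9997 × sin(60°) / 9.81 = 2 × 24.9997 × 0.866025 / 9.81 = 4.414 s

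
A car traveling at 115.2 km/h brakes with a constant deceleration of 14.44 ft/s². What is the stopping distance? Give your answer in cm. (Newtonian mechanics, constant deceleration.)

v₀ = 115.2 km/h × 0.2777777777777778 = 32.0 m/s
a = 14.44 ft/s² × 0.3048 = 4.40131 m/s²
d = v₀² / (2a) = 32.0² / (2 × 4.40131) = 1024.0 / 8.80262 = 116.329 m
d = 116.329 m / 0.01 = 11630 cm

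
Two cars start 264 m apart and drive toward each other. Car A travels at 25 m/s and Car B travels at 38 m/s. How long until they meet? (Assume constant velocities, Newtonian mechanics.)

Combined speed: v_combined = 25 + 38 = 63 m/s
Time to meet: t = d/v_combined = 264/63 = 4.19 s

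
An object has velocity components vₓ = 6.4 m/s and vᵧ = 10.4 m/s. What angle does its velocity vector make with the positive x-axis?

θ = arctan(vᵧ/vₓ) = arctan(10.4/6.4) = 58.39°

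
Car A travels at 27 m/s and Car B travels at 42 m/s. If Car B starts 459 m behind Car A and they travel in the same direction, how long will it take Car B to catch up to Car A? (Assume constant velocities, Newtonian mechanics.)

Relative speed: v_rel = 42 - 27 = 15 m/s
Time to catch: t = d₀/v_rel = 459/15 = 30.6 s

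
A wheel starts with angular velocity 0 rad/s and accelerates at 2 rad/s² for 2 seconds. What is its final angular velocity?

ω = ω₀ + αt = 0 + 2 × 2 = 4 rad/s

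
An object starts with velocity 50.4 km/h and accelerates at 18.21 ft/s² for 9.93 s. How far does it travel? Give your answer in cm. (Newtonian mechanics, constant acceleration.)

v₀ = 50.4 km/h × 0.2777777777777778 = 14.0 m/s
a = 18.21 ft/s² × 0.3048 = 5.55041 m/s²
d = v₀ × t + ½ × a × t² = 14.0 × 9.93 + 0.5 × 5.55041 × 9.93² = 412.669 m
d = 412.669 m / 0.01 = 41270 cm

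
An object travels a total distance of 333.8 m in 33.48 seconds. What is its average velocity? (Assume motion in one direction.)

v_avg = Δd / Δt = 333.8 / 33.48 = 9.97 m/s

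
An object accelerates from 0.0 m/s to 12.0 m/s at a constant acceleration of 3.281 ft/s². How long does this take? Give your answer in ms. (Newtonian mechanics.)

a = 3.281 ft/s² × 0.3048 = 1.00005 m/s²
t = (v - v₀) / a = (12.0 - 0.0) / 1.00005 = 11.9994 s
t = 11.9994 s / 0.001 = 12000 ms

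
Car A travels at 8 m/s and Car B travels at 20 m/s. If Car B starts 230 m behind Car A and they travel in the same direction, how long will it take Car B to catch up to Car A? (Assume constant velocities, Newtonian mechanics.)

Relative speed: v_rel = 20 - 8 = 12 m/s
Time to catch: t = d₀/v_rel = 230/12 = 19.17 s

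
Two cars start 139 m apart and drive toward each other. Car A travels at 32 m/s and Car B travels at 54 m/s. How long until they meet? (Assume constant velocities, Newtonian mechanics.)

Combined speed: v_combined = 32 + 54 = 86 m/s
Time to meet: t = d/v_combined = 139/86 = 1.62 s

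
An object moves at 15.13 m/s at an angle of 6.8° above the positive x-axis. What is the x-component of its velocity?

vₓ = v cos(θ) = 15.13 × cos(6.8°) = 15.02 m/s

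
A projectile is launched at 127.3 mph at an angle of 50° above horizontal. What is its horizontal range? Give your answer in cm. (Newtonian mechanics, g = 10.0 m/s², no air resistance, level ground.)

v₀ = 127.3 mph × 0.44704 = 56.9082 m/s
R = v₀² × sin(2θ) / g = 56.9082² × sin(2 × 50°) / 10.0 = 3238.54 × 0.984808 / 10.0 = 318.934 m
R = 318.934 m / 0.01 = 31890 cm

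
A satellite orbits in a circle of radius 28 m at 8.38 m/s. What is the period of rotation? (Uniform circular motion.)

T = 2πr/v = 2π×28/8.38 = 20.99 s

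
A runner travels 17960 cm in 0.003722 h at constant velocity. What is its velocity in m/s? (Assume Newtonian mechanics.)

d = 17960 cm × 0.01 = 179.6 m
t = 0.003722 h × 3600.0 = 13.3992 s
v = d / t = 179.6 / 13.3992 = 13.4 m/s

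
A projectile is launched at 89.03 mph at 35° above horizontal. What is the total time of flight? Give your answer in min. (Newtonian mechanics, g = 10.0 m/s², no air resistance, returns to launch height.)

v₀ = 89.03 mph × 0.44704 = 39.8 m/s
T = 2 × v₀ × sin(θ) / g = 2 × 39.8 × sin(35°) / 10.0 = 2 × 39.8 × 0.573576 / 10.0 = 4.56566 s
T = 4.56566 s / 60.0 = 0.07609 min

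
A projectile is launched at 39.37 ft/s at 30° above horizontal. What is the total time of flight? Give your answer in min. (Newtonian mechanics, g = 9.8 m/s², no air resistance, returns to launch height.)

v₀ = 39.37 ft/s × 0.3048 = 12.0 m/s
T = 2 × v₀ × sin(θ) / g = 2 × 12.0 × sin(30°) / 9.8 = 2 × 12.0 × 0.5 / 9.8 = 1.22449 s
T = 1.22449 s / 60.0 = 0.02041 min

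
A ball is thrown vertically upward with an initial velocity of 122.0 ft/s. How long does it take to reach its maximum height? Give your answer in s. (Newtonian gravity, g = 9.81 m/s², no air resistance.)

v₀ = 122.0 ft/s × 0.3048 = 37.1856 m/s
t_up = v₀ / g = 37.1856 / 9.81 = 3.791 s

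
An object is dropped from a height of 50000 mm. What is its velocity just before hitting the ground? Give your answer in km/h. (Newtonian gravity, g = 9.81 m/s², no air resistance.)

h = 50000 mm × 0.001 = 50.0 m
v = √(2gh) = √(2 × 9.81 × 50.0) = 31.3209 m/s
v = 31.3209 m/s / 0.2777777777777778 = 112.8 km/h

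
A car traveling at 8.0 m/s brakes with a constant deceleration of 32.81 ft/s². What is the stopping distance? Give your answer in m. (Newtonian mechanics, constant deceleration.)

a = 32.81 ft/s² × 0.3048 = 10.0005 m/s²
d = v₀² / (2a) = 8.0² / (2 × 10.0005) = 64.0 / 20.001 = 3.2 m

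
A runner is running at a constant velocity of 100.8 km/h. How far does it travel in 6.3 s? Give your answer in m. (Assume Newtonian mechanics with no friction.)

v = 100.8 km/h × 0.2777777777777778 = 28.0 m/s
d = v × t = 28.0 × 6.3 = 176.4 m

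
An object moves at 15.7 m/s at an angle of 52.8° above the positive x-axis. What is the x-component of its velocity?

vₓ = v cos(θ) = 15.7 × cos(52.8°) = 9.49 m/s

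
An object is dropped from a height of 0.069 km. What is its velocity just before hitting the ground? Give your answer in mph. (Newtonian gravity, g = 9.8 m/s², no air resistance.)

h = 0.069 km × 1000.0 = 69.0 m
v = √(2gh) = √(2 × 9.8 × 69.0) = 36.775 m/s
v = 36.775 m/s / 0.44704 = 82.26 mph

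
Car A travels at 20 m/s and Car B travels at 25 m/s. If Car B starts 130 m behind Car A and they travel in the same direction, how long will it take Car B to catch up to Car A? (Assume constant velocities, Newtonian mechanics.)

Relative speed: v_rel = 25 - 20 = 5 m/s
Time to catch: t = d₀/v_rel = 130/5 = 26.0 s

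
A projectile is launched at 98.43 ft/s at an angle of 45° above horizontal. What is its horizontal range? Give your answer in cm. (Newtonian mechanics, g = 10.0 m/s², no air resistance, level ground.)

v₀ = 98.43 ft/s × 0.3048 = 30.0015 m/s
R = v₀² × sin(2θ) / g = 30.0015² × sin(2 × 45°) / 10.0 = 900.09 × 1.0 / 10.0 = 90.009 m
R = 90.009 m / 0.01 = 9001 cm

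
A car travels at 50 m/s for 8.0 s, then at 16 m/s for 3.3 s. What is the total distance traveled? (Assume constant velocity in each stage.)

d₁ = v₁t₁ = 50 × 8.0 = 400.0 m
d₂ = v₂t₂ = 16 × 3.3 = 52.8 m
d_total = 400.0 + 52.8 = 452.8 m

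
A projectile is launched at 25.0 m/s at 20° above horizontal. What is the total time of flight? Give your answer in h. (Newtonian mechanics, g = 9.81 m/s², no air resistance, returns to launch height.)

T = 2 × v₀ × sin(θ) / g = 2 × 25.0 × sin(20°) / 9.81 = 2 × 25.0 × 0.34202 / 9.81 = 1.74322 s
T = 1.74322 s / 3600.0 = 0.0004842 h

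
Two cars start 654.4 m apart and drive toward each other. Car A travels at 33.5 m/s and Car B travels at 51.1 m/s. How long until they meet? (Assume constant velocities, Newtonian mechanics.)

Combined speed: v_combined = 33.5 + 51.1 = 84.6 m/s
Time to meet: t = d/v_combined = 654.4/84.6 = 7.74 s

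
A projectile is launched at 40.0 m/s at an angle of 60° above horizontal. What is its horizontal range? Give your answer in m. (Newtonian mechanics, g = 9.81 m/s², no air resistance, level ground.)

R = v₀² × sin(2θ) / g = 40.0² × sin(2 × 60°) / 9.81 = 1600.0 × 0.866025 / 9.81 = 141.2 m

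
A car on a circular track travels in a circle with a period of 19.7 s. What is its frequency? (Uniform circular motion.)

f = 1/T = 1/19.7 = 0.0508 Hz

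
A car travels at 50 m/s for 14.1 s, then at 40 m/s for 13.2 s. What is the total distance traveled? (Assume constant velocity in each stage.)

d₁ = v₁t₁ = 50 × 14.1 = 705.0 m
d₂ = v₂t₂ = 40 × 13.2 = 528.0 m
d_total = 705.0 + 528.0 = 1233.0 m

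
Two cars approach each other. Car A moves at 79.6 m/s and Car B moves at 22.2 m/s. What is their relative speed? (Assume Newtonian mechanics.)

v_rel = v_A + v_B = 79.6 + 22.2 = 101.8 m/s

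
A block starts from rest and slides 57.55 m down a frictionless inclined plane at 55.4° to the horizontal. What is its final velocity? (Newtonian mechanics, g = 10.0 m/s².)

a = g sin(θ) = 10.0 × sin(55.4°) = 8.2314 m/s²
v = √(2ad) = √(2 × 8.2314 × 57.55) = 30.78 m/s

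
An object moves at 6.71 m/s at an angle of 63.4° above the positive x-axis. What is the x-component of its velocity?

vₓ = v cos(θ) = 6.71 × cos(63.4°) = 3.0 m/s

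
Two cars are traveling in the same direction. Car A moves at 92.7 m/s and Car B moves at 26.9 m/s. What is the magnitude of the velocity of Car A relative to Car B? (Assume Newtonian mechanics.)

v_rel = |v_A - v_B| = |92.7 - 26.9| = 65.8 m/s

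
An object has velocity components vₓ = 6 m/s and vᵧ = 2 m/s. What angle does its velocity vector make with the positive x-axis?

θ = arctan(vᵧ/vₓ) = arctan(2/6) = 18.43°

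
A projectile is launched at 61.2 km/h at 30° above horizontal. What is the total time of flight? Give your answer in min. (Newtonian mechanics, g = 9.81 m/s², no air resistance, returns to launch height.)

v₀ = 61.2 km/h × 0.2777777777777778 = 17.0 m/s
T = 2 × v₀ × sin(θ) / g = 2 × 17.0 × sin(30°) / 9.81 = 2 × 17.0 × 0.5 / 9.81 = 1.73293 s
T = 1.73293 s / 60.0 = 0.02888 min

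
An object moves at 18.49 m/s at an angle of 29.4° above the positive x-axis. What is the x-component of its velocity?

vₓ = v cos(θ) = 18.49 × cos(29.4°) = 16.11 m/s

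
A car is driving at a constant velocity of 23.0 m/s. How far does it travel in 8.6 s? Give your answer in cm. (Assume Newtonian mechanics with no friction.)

d = v × t = 23.0 × 8.6 = 197.8 m
d = 197.8 m / 0.01 = 19780 cm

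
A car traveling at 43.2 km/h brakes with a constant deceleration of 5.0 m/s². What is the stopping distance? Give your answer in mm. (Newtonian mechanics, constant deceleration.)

v₀ = 43.2 km/h × 0.2777777777777778 = 12.0 m/s
d = v₀² / (2a) = 12.0² / (2 × 5.0) = 144.0 / 10.0 = 14.4 m
d = 14.4 m / 0.001 = 14400 mm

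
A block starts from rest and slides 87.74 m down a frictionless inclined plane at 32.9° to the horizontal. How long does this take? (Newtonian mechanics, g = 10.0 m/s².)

a = g sin(θ) = 10.0 × sin(32.9°) = 5.4317 m/s²
t = √(2d/a) = √(2 × 87.74 / 5.4317) = 5.68 s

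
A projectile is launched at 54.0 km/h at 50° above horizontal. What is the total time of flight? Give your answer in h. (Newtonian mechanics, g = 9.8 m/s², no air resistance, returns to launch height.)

v₀ = 54.0 km/h × 0.2777777777777778 = 15.0 m/s
T = 2 × v₀ × sin(θ) / g = 2 × 15.0 × sin(50°) / 9.8 = 2 × 15.0 × 0.766044 / 9.8 = 2.34503 s
T = 2.34503 s / 3600.0 = 0.0006514 h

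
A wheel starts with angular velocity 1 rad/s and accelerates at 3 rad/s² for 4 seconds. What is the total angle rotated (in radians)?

θ = ω₀t + ½αt² = 1×4 + ½×3×4² = 28.0 rad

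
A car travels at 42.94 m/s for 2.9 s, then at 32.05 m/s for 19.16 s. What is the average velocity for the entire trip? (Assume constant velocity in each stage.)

d₁ = v₁t₁ = 42.94 × 2.9 = 124.526 m
d₂ = v₂t₂ = 32.05 × 19.16 = 614.078 m
d_total = 738.604 m, t_total = 22.06 s
v_avg = d_total/t_total = 738.604/22.06 = 33.48 m/s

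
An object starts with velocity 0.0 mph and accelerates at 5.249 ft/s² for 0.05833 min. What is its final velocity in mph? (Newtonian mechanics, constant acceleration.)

v₀ = 0.0 mph × 0.44704 = 0.0 m/s
a = 5.249 ft/s² × 0.3048 = 1.5999 m/s²
t = 0.05833 min × 60.0 = 3.4998 s
v = v₀ + a × t = 0.0 + 1.5999 × 3.4998 = 5.59933 m/s
v = 5.59933 m/s / 0.44704 = 12.53 mph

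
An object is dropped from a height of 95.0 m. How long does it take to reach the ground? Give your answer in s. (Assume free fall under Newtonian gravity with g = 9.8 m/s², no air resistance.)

t = √(2h/g) = √(2 × 95.0 / 9.8) = 4.403 s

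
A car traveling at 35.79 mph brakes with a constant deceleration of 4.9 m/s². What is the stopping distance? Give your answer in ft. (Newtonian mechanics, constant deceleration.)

v₀ = 35.79 mph × 0.44704 = 15.9996 m/s
d = v₀² / (2a) = 15.9996² / (2 × 4.9) = 255.987 / 9.8 = 26.1211 m
d = 26.1211 m / 0.3048 = 85.7 ft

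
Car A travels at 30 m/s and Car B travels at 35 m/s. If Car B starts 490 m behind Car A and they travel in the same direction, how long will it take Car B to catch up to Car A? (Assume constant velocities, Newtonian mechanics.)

Relative speed: v_rel = 35 - 30 = 5 m/s
Time to catch: t = d₀/v_rel = 490/5 = 98.0 s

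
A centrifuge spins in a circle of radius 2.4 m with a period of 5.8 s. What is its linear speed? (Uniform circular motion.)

v = 2πr/T = 2π×2.4/5.8 = 2.6 m/s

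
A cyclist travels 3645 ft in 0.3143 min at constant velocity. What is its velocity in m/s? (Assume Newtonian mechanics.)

d = 3645 ft × 0.3048 = 1111.0 m
t = 0.3143 min × 60.0 = 18.858 s
v = d / t = 1111.0 / 18.858 = 58.91 m/s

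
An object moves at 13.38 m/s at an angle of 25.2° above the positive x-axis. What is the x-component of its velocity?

vₓ = v cos(θ) = 13.38 × cos(25.2°) = 12.11 m/s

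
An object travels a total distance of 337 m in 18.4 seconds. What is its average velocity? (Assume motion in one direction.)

v_avg = Δd / Δt = 337 / 18.4 = 18.32 m/s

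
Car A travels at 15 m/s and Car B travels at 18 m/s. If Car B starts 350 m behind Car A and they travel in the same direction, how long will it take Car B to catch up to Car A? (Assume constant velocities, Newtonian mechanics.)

Relative speed: v_rel = 18 - 15 = 3 m/s
Time to catch: t = d₀/v_rel = 350/3 = 116.67 s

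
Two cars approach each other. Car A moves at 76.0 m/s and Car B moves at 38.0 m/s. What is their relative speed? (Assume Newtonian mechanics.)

v_rel = v_A + v_B = 76.0 + 38.0 = 114.0 m/s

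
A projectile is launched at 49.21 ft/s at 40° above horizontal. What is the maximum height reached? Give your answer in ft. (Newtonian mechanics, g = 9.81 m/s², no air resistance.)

v₀ = 49.21 ft/s × 0.3048 = 14.9992 m/s
H = v₀² × sin²(θ) / (2g) = 14.9992² × sin(40°)² / (2 × 9.81) = 224.976 × 0.413176 / 19.62 = 4.73775 m
H = 4.73775 m / 0.3048 = 15.54 ft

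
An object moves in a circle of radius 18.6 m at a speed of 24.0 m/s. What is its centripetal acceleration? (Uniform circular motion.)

a_c = v²/r = 24.0²/18.6 = 576.0/18.6 = 30.97 m/s²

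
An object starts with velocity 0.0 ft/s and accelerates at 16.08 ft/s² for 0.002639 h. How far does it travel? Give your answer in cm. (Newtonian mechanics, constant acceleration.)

v₀ = 0.0 ft/s × 0.3048 = 0.0 m/s
a = 16.08 ft/s² × 0.3048 = 4.90118 m/s²
t = 0.002639 h × 3600.0 = 9.5004 s
d = v₀ × t + ½ × a × t² = 0.0 × 9.5004 + 0.5 × 4.90118 × 9.5004² = 221.184 m
d = 221.184 m / 0.01 = 22120 cm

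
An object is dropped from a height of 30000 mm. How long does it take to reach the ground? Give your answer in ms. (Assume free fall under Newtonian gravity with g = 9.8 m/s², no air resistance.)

h = 30000 mm × 0.001 = 30.0 m
t = √(2h/g) = √(2 × 30.0 / 9.8) = 2.47436 s
t = 2.47436 s / 0.001 = 2474 ms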